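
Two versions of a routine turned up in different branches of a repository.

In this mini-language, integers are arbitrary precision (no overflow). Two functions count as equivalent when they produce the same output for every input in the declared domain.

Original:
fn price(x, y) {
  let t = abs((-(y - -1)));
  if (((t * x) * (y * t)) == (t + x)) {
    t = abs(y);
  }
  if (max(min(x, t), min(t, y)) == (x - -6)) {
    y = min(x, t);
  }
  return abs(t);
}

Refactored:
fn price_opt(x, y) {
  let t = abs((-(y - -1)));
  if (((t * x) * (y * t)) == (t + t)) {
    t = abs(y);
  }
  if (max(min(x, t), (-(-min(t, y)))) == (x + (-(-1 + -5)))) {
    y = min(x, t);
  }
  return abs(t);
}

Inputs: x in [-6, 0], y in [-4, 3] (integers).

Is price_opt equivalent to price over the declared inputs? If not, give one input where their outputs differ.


At x=-6, y=-1: price gives 0, price_opt gives 1.
verdict: not equivalent; witness: x=-6, y=-1


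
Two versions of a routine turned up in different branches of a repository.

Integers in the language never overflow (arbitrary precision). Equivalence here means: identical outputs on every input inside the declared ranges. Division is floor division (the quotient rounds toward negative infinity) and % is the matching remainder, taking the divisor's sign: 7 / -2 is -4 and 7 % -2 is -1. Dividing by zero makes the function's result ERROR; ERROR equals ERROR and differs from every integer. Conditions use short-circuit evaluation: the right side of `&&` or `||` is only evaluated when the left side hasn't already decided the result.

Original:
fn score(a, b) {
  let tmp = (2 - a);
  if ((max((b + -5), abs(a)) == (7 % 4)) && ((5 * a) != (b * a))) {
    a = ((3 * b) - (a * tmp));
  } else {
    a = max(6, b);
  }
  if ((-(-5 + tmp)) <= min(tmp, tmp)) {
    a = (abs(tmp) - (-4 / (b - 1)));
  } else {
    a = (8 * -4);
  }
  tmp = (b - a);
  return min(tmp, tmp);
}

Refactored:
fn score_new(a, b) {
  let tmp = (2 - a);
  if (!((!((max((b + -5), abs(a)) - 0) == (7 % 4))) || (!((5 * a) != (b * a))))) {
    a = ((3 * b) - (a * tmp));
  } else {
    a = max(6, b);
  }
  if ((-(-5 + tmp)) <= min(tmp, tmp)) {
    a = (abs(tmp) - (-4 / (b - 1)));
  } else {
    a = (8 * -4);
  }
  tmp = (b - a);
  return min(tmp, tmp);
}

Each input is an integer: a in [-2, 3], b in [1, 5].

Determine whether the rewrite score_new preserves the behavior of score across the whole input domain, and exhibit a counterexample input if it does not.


Behavior is preserved: although arithmetic usage differs; constant usage differs; boolean connective usage differs, the outputs never diverge.
Tracing a=1, b=2: score: tmp becomes 1; next ((max((b + -5), abs(a)) == (7 % 4)) && ((5 * a) != (b * a))) evaluates to false; next a becomes 6; next ((-(-5 + tmp)) <= min(tmp, tmp)) evaluates to false; next a becomes -32; next tmp becomes 34; next final value 34 | score_new: tmp becomes 1; next (!((!((max((b + -5), abs(a)) - 0) == (7 % 4))) || (!((5 * a) != (b * a))))) evaluates to false; next a becomes 6; next ((-(-5 + tmp)) <= min(tmp, tmp)) evaluates to false; next a becomes -32; next tmp becomes 34; next final value 34 — matching result 34.
Across all 30 domain points the two functions coincide.
verdict: equivalent


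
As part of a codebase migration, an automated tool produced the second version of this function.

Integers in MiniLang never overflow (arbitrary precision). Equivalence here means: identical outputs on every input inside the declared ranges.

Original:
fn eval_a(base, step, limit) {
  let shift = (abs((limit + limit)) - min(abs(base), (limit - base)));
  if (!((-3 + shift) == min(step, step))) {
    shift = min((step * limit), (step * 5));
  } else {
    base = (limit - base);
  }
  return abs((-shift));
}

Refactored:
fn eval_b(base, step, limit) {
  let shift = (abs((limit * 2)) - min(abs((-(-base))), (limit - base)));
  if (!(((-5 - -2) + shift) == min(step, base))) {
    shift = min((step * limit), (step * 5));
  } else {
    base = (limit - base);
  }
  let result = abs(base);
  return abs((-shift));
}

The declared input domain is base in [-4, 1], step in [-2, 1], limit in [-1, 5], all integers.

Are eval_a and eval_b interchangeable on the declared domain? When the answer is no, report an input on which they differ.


Run the pair on base=-4, step=-2, limit=-1.
eval_a: shift = -1; (!((-3 + shift) == min(step, step))) -> true; shift = -10; return 10
eval_b: shift = -1; (!(((-5 - -2) + shift) == min(step, base))) -> false; base = 3; result = 3; return 1
10 vs 1 — the two versions disagree here.
verdict: not equivalent; witness: base=-4, step=-2, limit=-1


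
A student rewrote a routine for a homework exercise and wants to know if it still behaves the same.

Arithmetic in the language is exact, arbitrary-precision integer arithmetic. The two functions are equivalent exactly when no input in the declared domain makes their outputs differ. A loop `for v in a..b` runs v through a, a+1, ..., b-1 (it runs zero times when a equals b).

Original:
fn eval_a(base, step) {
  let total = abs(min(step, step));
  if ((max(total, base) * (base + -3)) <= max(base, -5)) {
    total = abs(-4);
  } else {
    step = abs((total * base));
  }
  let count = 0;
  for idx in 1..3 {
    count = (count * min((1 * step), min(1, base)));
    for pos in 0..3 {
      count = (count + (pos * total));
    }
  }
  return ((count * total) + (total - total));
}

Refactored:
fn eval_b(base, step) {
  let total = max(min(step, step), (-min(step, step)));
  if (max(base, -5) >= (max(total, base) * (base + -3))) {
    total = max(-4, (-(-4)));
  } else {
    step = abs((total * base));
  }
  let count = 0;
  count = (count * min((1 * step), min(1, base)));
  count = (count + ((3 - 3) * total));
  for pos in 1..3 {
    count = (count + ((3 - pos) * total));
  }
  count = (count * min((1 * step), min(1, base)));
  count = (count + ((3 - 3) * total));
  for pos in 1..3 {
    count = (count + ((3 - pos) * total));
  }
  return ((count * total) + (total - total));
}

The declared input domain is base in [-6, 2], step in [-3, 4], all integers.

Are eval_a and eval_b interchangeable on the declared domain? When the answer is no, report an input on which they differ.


Reading the diff, among the changes: comparison usage differs; statement counts differ; arithmetic usage differs; constant usage differs; loop structure differs; local variable names differ; min/max/abs usage differs.
Spot check at base=-5, step=-3 — eval_a: total becomes 3; next ((max(total, base) * (base + -3)) <= max(base, -5)) evaluates to true; next total becomes 4; next count becomes 0; next at idx=1:; next count becomes 0; next at pos=0:; next count becomes 0; next at pos=1:; next count becomes 4; next at pos=2:; next count becomes 12; next at idx=2:; next count becomes -60; next at pos=0:; next count becomes -60; next at pos=1:; next count becomes -56; next at pos=2:; next count becomes -48; next final value -192. eval_b: total becomes 3; next (max(base, -5) >= (max(total, base) * (base + -3))) evaluates to true; next total becomes 4; next count becomes 0; next count becomes 0; next count becomes 0; next at pos=1:; next count becomes 8; next at pos=2:; next count becomes 12; next count becomes -60; next count becomes -60; next at pos=1:; next count becomes -52; next at pos=2:; next count becomes -48; next final value -192. Both give -192.
Checked all 72 inputs in the declared domain: the outputs agree on every one.
verdict: equivalent


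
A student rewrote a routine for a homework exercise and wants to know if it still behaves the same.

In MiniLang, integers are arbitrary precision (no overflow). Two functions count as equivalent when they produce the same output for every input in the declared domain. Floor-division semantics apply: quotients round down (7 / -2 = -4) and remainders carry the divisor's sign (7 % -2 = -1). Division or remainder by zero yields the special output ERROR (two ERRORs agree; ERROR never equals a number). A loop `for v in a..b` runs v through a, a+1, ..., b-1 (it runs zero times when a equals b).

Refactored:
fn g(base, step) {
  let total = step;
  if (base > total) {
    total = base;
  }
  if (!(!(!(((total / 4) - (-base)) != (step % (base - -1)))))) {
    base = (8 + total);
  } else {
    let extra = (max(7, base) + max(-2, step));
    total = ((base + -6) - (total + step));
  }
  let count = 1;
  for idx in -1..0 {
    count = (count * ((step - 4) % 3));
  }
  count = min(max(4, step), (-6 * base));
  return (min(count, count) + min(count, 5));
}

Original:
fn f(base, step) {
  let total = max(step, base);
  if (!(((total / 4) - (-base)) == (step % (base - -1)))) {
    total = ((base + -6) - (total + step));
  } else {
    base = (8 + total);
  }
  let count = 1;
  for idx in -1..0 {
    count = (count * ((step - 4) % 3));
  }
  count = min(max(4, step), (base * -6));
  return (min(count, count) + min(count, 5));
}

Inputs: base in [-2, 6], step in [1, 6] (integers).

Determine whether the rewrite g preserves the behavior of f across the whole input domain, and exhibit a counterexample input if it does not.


The two versions differ — the changes include arithmetic usage differs, plus constant usage differs, plus comparison usage differs, plus statement counts differ, plus local variable names differ, plus min/max/abs usage differs, plus branching structure differs, plus boolean connective usage differs.
Spot check at base=2, step=4 — f: total := 4 | (!(((total / 4) - (-base)) == (step % (base - -1)))): true | total := -12 | count := 1 | iter idx=-1: | count := 0 | count := -12 | result -24. g: total := 4 | (base > total): false | (!(!(!(((total / 4) - (-base)) != (step % (base - -1)))))): false | extra := 11 | total := -12 | count := 1 | iter idx=-1: | count := 0 | count := -12 | result -24. Both give -24.
Every one of the 54 inputs gives matching results.
verdict: equivalent


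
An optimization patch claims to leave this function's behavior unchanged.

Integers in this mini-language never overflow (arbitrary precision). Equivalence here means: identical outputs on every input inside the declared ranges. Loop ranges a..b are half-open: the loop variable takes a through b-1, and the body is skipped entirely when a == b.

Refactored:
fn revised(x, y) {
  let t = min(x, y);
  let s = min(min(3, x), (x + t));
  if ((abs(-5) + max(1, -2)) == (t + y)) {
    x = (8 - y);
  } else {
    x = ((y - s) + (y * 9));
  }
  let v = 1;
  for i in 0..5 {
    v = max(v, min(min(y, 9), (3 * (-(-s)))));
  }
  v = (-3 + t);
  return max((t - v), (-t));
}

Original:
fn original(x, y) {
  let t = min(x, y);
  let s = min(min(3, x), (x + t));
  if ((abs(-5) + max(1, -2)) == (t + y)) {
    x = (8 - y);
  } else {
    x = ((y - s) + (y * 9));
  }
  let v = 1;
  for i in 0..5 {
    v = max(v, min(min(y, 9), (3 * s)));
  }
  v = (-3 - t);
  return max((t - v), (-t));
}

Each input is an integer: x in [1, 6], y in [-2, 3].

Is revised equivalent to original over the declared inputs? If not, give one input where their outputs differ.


Take x=1, y=-2.
original: t=-2, then s=-1, then ((abs(-5) + max(1, -2)) == (t + y)) is false, then x=-19, then v=1, then (i=0), then v=1, then (i=1), then v=1, then (i=2), then v=1, then (i=3), then v=1, then (i=4), then v=1, then v=-1, then returns 2
revised: t=-2, then s=-1, then ((abs(-5) + max(1, -2)) == (t + y)) is false, then x=-19, then v=1, then (i=0), then v=1, then (i=1), then v=1, then (i=2), then v=1, then (i=3), then v=1, then (i=4), then v=1, then v=-5, then returns 3
2 != 3, so the rewrite changes behavior.
verdict: not equivalent; witness: x=1, y=-2


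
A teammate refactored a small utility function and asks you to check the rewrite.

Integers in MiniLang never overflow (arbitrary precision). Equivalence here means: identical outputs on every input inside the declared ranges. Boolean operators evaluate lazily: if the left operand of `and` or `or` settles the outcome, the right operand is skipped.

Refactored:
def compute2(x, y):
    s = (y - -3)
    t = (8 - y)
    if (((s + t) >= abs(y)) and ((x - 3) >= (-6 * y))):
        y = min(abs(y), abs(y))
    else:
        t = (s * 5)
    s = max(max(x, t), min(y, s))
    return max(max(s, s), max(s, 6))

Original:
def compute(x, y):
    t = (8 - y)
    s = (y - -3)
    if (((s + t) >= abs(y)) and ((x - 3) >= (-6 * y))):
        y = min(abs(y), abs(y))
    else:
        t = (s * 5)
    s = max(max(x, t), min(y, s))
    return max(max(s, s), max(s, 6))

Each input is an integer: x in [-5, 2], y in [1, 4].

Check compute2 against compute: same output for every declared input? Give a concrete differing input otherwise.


The two are interchangeable: same computation, different form, and every declared input agrees.
As a probe, take x=-4, y=2: compute runs t := 6 | s := 5 | (((s + t) >= abs(y)) and ((x - 3) >= (-6 * y))): true | y := 2 | s := 6 | result 6; compute2 runs s := 5 | t := 6 | (((s + t) >= abs(y)) and ((x - 3) >= (-6 * y))): true | y := 2 | s := 6 | result 6; both end at 6.
Sweeping the whole domain (32 inputs) finds no disagreement.
verdict: equivalent


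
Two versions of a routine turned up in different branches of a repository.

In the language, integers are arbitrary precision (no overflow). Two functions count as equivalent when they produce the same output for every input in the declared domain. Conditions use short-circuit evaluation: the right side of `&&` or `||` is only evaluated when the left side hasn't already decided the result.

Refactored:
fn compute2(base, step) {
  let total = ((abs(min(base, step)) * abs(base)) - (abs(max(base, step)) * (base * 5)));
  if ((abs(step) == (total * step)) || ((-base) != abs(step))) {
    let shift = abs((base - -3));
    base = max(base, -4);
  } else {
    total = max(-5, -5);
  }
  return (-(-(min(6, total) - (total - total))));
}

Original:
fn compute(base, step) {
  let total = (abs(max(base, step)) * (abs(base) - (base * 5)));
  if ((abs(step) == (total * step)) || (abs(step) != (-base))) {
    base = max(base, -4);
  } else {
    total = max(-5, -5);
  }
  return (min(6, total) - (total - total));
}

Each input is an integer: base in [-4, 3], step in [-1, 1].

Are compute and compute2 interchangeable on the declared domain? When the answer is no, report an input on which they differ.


Consider the input base=-4, step=0.
compute: total becomes 0; next ((abs(step) == (total * step)) || (abs(step) != (-base))) evaluates to true; next base becomes -4; next final value 0
compute2: total becomes 16; next ((abs(step) == (total * step)) || ((-base) != abs(step))) evaluates to true; next shift becomes 1; next base becomes -4; next final value 6
0 against 6: the behavior changed.
verdict: not equivalent; witness: base=-4, step=0


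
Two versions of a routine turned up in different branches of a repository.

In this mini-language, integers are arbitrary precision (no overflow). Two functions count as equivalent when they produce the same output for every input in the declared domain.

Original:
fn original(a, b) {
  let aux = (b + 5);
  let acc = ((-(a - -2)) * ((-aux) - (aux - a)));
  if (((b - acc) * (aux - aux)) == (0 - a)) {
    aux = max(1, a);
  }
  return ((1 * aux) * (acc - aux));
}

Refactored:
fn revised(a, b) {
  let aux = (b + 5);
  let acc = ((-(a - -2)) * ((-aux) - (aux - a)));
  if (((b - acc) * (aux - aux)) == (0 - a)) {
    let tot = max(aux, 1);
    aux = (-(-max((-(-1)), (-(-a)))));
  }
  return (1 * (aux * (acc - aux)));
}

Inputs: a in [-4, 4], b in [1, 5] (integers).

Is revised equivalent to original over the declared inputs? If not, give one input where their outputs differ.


Equivalent. The diff adds an assignment to `tot` whose value nothing reads, which nothing downstream consumes.
Across all 45 domain points the two functions coincide.
One worked example (a=-4, b=4) — original: aux := 9 | acc := -44 | (((b - acc) * (aux - aux)) == (0 - a)): false | result -477; revised: aux := 9 | acc := -44 | (((b - acc) * (aux - aux)) == (0 - a)): false | result -477; agreement on -477.
verdict: equivalent


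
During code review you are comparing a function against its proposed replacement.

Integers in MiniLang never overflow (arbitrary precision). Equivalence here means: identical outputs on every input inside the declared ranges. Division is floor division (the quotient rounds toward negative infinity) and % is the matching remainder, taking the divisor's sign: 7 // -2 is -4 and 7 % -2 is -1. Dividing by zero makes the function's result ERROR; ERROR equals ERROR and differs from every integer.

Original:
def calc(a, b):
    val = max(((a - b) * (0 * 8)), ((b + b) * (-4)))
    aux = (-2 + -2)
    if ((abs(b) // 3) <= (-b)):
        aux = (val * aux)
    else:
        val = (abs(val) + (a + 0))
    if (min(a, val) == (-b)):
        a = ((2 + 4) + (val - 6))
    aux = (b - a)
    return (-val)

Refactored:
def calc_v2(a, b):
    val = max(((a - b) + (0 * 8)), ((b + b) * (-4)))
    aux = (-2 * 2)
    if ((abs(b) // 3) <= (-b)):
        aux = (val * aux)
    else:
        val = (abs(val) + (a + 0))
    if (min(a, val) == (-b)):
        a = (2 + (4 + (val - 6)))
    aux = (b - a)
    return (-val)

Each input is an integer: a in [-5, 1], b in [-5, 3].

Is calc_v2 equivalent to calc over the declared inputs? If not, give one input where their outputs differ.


a=-5, b=1 yields 5 from calc but -1 from calc_v2.
verdict: not equivalent; witness: a=-5, b=1


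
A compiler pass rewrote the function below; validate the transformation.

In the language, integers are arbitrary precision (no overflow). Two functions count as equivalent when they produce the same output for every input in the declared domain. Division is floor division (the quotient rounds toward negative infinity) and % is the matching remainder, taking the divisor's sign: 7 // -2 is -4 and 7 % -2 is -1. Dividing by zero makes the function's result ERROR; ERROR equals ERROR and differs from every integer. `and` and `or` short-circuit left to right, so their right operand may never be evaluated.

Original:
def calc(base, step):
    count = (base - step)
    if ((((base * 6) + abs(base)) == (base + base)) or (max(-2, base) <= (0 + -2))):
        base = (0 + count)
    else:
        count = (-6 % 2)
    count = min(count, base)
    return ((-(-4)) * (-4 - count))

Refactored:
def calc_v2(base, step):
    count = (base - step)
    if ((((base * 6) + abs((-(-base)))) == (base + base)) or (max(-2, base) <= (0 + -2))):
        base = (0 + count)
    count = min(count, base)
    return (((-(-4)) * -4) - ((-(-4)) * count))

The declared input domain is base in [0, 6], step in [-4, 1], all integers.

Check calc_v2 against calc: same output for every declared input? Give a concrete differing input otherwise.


Try base=1, step=-4.
calc: count=5, then ((((base * 6) + abs(base)) == (base + base)) or (max(-2, base) <= (0 + -2))) is false, then count=0, then count=0, then returns -16
calc_v2: count=5, then ((((base * 6) + abs((-(-base)))) == (base + base)) or (max(-2, base) <= (0 + -2))) is false, then count=1, then returns -20
-16 against -20: the behavior changed.
verdict: not equivalent; witness: base=1, step=-4


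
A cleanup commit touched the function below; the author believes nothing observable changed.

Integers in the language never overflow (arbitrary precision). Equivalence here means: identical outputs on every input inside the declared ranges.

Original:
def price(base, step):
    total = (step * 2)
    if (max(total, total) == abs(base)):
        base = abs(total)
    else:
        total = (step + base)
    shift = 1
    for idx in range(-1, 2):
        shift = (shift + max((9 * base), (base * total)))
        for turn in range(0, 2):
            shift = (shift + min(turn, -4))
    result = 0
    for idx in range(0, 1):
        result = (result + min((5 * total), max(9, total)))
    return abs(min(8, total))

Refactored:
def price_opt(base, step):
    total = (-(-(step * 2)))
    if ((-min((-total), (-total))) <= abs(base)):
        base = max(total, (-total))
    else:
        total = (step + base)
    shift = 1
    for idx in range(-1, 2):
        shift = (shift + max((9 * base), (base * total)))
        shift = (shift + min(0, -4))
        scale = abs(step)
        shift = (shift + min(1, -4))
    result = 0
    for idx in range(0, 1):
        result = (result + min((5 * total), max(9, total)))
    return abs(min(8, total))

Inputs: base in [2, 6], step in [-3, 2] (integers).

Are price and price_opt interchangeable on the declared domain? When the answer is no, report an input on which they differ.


There is a counterexample at base=2, step=-3: 1 on one side, 6 on the other.
price: total = -6; (max(total, total) == abs(base)) -> false; total = -1; shift = 1; [idx=-1]; shift = 19; [turn=0]; shift = 15; [turn=1]; shift = 11; [idx=0]; shift = 29; [turn=0]; shift = 25; [turn=1]; shift = 21; [idx=1]; shift = 39; [turn=0]; shift = 35; [turn=1]; shift = 31; result = 0; [idx=0]; result = -5; return 1
price_opt: total = -6; ((-min((-total), (-total))) <= abs(base)) -> true; base = 6; shift = 1; [idx=-1]; shift = 55; shift = 51; scale = 3; shift = 47; [idx=0]; shift = 101; shift = 97; scale = 3; shift = 93; [idx=1]; shift = 147; shift = 143; scale = 3; shift = 139; result = 0; [idx=0]; result = -30; return 6
verdict: not equivalent; witness: base=2, step=-3


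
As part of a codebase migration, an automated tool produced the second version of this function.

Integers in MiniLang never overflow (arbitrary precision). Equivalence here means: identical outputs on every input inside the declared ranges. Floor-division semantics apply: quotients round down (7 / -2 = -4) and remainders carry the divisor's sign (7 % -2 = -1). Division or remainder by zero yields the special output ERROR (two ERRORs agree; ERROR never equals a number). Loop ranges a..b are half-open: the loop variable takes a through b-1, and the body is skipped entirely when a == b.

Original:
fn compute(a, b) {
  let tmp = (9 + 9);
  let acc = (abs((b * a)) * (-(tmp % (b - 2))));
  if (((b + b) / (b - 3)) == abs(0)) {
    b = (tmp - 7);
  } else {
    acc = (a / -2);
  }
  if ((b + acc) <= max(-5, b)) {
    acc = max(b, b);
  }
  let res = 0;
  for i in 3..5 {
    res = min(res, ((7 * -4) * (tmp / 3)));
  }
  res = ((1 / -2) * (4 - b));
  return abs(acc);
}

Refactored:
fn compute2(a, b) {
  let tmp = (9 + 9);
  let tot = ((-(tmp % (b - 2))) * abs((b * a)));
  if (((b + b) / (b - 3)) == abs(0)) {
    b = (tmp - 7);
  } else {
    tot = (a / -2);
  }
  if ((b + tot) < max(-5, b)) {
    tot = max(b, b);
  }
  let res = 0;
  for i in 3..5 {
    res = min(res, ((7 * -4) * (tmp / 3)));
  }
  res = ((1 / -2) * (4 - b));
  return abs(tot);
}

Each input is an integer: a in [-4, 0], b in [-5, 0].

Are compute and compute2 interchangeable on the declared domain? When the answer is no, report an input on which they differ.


Run the pair on a=-4, b=-1.
compute: tmp becomes 18; next acc becomes 0; next (((b + b) / (b - 3)) == abs(0)) evaluates to true; next b becomes 11; next ((b + acc) <= max(-5, b)) evaluates to true; next acc becomes 11; next res becomes 0; next at i=3:; next res becomes -168; next at i=4:; next res becomes -168; next res becomes 7; next final value 11
compute2: tmp becomes 18; next tot becomes 0; next (((b + b) / (b - 3)) == abs(0)) evaluates to true; next b becomes 11; next ((b + tot) < max(-5, b)) evaluates to false; next res becomes 0; next at i=3:; next res becomes -168; next at i=4:; next res becomes -168; next res becomes 7; next final value 0
11 against 0: the behavior changed.
verdict: not equivalent; witness: a=-4, b=-1


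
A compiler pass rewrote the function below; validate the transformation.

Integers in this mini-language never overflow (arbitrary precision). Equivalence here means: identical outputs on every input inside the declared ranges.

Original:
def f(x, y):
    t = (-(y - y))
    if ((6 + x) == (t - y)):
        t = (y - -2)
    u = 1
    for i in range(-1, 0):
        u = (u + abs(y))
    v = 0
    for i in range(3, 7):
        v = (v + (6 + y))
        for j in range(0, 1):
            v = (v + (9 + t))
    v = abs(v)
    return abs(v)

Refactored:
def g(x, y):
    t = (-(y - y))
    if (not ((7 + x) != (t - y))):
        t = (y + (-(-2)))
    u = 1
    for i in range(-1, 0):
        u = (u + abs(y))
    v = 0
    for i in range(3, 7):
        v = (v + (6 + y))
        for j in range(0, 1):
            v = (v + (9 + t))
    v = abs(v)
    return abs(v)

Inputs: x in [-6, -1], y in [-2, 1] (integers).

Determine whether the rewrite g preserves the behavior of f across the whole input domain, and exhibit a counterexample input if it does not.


Not equivalent: x=-6, y=-1 separates them (56 vs 60).
f: t becomes 0; next ((6 + x) == (t - y)) evaluates to false; next u becomes 1; next at i=-1:; next u becomes 2; next v becomes 0; next at i=3:; next v becomes 5; next at j=0:; next v becomes 14; next at i=4:; next v becomes 19; next at j=0:; next v becomes 28; next at i=5:; next v becomes 33; next at j=0:; next v becomes 42; next at i=6:; next v becomes 47; next at j=0:; next v becomes 56; next v becomes 56; next final value 56
g: t becomes 0; next (not ((7 + x) != (t - y))) evaluates to true; next t becomes 1; next u becomes 1; next at i=-1:; next u becomes 2; next v becomes 0; next at i=3:; next v becomes 5; next at j=0:; next v becomes 15; next at i=4:; next v becomes 20; next at j=0:; next v becomes 30; next at i=5:; next v becomes 35; next at j=0:; next v becomes 45; next at i=6:; next v becomes 50; next at j=0:; next v becomes 60; next v becomes 60; next final value 60
verdict: not equivalent; witness: x=-6, y=-1


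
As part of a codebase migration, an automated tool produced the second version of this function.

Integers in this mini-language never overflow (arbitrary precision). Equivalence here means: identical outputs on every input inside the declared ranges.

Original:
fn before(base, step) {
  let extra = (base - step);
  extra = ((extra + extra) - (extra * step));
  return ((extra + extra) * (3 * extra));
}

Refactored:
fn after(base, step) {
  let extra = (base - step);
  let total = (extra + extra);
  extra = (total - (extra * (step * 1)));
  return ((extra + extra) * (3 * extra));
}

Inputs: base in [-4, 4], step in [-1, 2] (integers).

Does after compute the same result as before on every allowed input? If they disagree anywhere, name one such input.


Although constant usage differs; and arithmetic usage differs; and statement counts differ; and local variable names differ, 36/36 inputs agree.
verdict: equivalent


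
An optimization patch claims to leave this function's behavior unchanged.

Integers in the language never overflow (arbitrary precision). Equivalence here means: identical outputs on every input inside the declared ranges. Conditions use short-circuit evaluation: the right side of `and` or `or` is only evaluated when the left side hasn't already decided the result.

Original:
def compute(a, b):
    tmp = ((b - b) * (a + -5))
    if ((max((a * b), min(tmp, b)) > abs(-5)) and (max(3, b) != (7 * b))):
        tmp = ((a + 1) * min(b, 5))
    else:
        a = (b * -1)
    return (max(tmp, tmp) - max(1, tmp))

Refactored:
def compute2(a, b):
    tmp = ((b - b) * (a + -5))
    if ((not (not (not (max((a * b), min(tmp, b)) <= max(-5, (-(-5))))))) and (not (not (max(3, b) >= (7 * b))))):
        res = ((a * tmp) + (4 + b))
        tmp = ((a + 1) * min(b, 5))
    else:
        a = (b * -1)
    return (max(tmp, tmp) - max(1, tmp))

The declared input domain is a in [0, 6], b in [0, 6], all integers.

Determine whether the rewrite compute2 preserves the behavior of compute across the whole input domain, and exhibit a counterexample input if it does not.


Evaluate both at a=1, b=6.
compute: tmp becomes 0; next ((max((a * b), min(tmp, b)) > abs(-5)) and (max(3, b) != (7 * b))) evaluates to true; next tmp becomes 10; next final value 0
compute2: tmp becomes 0; next ((not (not (not (max((a * b), min(tmp, b)) <= max(-5, (-(-5))))))) and (not (not (max(3, b) >= (7 * b))))) evaluates to false; next a becomes -6; next final value -1
0 and -1 differ, so these are not the same function on this domain.
verdict: not equivalent; witness: a=1, b=6


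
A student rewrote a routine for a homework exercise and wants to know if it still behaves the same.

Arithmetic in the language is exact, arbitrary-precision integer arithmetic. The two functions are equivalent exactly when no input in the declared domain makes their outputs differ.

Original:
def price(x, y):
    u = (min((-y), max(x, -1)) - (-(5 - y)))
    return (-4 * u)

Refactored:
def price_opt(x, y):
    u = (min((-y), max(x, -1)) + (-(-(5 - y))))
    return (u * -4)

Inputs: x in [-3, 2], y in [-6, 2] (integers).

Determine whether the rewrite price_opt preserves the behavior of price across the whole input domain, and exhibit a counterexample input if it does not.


This is a faithful refactor — arithmetic usage differs, but the computed results match everywhere.
Spot check at x=-2, y=-1 — price: u := 5 | result -20. price_opt: u := 5 | result -20. Both give -20.
An exhaustive pass over the 54 declared inputs shows identical outputs.
verdict: equivalent


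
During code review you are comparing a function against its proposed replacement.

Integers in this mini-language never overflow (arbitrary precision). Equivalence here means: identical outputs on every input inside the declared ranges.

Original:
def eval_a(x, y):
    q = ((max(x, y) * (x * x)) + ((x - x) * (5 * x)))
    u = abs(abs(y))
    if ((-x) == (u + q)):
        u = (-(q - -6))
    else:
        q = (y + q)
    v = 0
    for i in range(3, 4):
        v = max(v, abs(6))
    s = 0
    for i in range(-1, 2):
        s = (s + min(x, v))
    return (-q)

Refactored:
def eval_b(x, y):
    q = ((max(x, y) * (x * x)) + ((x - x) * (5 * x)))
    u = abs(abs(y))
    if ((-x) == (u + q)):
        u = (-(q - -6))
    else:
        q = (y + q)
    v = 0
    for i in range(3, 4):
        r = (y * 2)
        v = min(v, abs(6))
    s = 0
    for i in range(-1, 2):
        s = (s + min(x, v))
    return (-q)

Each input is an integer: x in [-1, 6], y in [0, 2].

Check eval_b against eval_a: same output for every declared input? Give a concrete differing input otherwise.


Equivalent. The edit looks behavioral (`max(v, abs(6))` became `min(v, abs(6))`), but over these ranges it never changes the outcome.
An exhaustive pass over the 24 declared inputs shows identical outputs.
As a probe, take x=-1, y=2: eval_a runs q becomes 2; next u becomes 2; next ((-x) == (u + q)) evaluates to false; next q becomes 4; next v becomes 0; next at i=3:; next v becomes 6; next s becomes 0; next at i=-1:; next s becomes -1; next at i=0:; next s becomes -2; next at i=1:; next s becomes -3; next final value -4; eval_b runs q becomes 2; next u becomes 2; next ((-x) == (u + q)) evaluates to false; next q becomes 4; next v becomes 0; next at i=3:; next r becomes 4; next v becomes 0; next s becomes 0; next at i=-1:; next s becomes -1; next at i=0:; next s becomes -2; next at i=1:; next s becomes -3; next final value -4; both end at -4.
verdict: equivalent


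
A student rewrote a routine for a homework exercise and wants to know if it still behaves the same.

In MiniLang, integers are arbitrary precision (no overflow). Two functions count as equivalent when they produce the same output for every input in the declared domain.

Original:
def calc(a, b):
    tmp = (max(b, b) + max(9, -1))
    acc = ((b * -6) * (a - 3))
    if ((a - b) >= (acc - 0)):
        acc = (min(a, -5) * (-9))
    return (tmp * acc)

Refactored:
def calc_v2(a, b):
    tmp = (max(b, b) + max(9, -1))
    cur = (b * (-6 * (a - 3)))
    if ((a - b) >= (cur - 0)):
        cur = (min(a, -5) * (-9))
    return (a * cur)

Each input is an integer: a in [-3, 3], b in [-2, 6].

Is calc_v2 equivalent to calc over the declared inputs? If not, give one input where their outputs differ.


Try a=-3, b=-2.
calc: tmp := 7 | acc := -72 | ((a - b) >= (acc - 0)): true | acc := 45 | result 315
calc_v2: tmp := 7 | cur := -72 | ((a - b) >= (cur - 0)): true | cur := 45 | result -135
315 against -135: the behavior changed.
verdict: not equivalent; witness: a=-3, b=-2


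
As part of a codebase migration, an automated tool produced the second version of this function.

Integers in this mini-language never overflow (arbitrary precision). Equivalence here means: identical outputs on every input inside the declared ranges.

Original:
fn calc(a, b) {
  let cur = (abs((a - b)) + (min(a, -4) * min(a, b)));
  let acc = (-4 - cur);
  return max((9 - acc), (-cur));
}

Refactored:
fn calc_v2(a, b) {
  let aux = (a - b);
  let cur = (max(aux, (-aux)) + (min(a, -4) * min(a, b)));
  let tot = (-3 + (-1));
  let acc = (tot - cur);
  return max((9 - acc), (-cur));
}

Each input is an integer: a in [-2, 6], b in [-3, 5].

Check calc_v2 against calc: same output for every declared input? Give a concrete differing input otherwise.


The two versions differ — the changes include arithmetic usage differs, plus local variable names differ, plus min/max/abs usage differs, plus constant usage differs, plus statement counts differ.
One worked example (a=3, b=4) — calc: cur=-11, then acc=7, then returns 11; calc_v2: aux=-1, then cur=-11, then tot=-4, then acc=7, then returns 11; agreement on 11.
Sweeping the whole domain (81 inputs) finds no disagreement.
verdict: equivalent


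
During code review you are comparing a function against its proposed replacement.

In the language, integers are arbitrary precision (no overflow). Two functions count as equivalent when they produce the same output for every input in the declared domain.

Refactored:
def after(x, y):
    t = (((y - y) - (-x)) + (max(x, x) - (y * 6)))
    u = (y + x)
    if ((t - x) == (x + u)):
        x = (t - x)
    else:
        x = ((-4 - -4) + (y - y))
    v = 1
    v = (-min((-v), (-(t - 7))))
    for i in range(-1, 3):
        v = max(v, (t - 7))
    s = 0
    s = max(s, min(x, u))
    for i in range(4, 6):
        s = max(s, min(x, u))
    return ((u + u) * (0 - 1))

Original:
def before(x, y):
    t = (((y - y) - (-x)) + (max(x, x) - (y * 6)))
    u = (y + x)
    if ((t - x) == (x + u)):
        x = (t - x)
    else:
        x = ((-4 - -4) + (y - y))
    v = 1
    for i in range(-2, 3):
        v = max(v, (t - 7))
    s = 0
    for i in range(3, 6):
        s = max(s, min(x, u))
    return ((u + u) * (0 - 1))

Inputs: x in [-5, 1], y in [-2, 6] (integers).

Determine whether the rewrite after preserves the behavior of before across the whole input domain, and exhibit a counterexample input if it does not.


This is a faithful refactor — arithmetic usage differs, statement counts differ, constant usage differs, min/max/abs usage differs, loop structure differs, but the computed results match everywhere.
Tracing x=-5, y=-1: before: t := -4 | u := -6 | ((t - x) == (x + u)): false | x := 0 | v := 1 | iter i=-2: | v := 1 | iter i=-1: | v := 1 | iter i=0: | v := 1 | iter i=1: | v := 1 | iter i=2: | v := 1 | s := 0 | iter i=3: | s := 0 | iter i=4: | s := 0 | iter i=5: | s := 0 | result 12 | after: t := -4 | u := -6 | ((t - x) == (x + u)): false | x := 0 | v := 1 | v := 1 | iter i=-1: | v := 1 | iter i=0: | v := 1 | iter i=1: | v := 1 | iter i=2: | v := 1 | s := 0 | s := 0 | iter i=4: | s := 0 | iter i=5: | s := 0 | result 12 — matching result 12.
Checked all 63 inputs in the declared domain: the outputs agree on every one.
verdict: equivalent


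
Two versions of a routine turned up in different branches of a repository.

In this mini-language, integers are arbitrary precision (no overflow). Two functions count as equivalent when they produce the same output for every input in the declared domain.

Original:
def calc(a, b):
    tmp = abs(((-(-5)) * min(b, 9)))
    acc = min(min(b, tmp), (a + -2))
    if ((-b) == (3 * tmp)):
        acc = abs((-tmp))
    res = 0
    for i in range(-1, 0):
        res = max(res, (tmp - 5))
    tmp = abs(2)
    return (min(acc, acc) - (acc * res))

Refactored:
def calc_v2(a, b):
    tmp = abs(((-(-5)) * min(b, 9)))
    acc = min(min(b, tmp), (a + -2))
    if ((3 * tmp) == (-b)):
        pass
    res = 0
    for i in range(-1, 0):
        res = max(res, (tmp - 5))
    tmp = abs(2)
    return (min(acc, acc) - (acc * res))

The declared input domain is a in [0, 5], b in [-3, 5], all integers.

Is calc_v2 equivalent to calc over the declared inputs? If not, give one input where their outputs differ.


Try a=0, b=0.
calc: tmp := 0 | acc := -2 | ((-b) == (3 * tmp)): true | acc := 0 | res := 0 | iter i=-1: | res := 0 | tmp := 2 | result 0
calc_v2: tmp := 0 | acc := -2 | ((3 * tmp) == (-b)): true | res := 0 | iter i=-1: | res := 0 | tmp := 2 | result -2
0 != -2, so the rewrite changes behavior.
verdict: not equivalent; witness: a=0, b=0


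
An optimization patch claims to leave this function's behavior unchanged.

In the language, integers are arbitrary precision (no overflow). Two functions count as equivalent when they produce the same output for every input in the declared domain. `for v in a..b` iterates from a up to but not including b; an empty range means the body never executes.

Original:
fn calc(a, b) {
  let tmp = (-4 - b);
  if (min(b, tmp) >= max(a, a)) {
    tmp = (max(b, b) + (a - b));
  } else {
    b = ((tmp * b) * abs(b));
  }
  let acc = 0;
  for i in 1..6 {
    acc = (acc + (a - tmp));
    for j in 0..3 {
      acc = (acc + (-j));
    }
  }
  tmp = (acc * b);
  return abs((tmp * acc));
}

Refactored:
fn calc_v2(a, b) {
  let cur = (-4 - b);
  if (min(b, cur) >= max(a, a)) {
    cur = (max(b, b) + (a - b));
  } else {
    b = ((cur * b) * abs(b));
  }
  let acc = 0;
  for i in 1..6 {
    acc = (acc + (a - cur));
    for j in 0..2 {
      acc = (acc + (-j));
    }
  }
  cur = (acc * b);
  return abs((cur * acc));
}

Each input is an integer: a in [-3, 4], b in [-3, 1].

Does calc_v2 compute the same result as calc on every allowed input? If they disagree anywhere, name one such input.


Take a=-3, b=-3.
calc: tmp=-1, then (min(b, tmp) >= max(a, a)) is true, then tmp=-3, then acc=0, then (i=1), then acc=0, then (j=0), then acc=0, then (j=1), then acc=-1, then (j=2), then acc=-3, then (i=2), then acc=-3, then (j=0), then acc=-3, then (j=1), then acc=-4, then (j=2), then acc=-6, then (i=3), then acc=-6, then (j=0), then acc=-6, then (j=1), then acc=-7, then (j=2), then acc=-9, then (i=4), then acc=-9, then (j=0), then acc=-9, then (j=1), then acc=-10, then (j=2), then acc=-12, then (i=5), then acc=-12, then (j=0), then acc=-12, then (j=1), then acc=-13, then (j=2), then acc=-15, then tmp=45, then returns 675
calc_v2: cur=-1, then (min(b, cur) >= max(a, a)) is true, then cur=-3, then acc=0, then (i=1), then acc=0, then (j=0), then acc=0, then (j=1), then acc=-1, then (i=2), then acc=-1, then (j=0), then acc=-1, then (j=1), then acc=-2, then (i=3), then acc=-2, then (j=0), then acc=-2, then (j=1), then acc=-3, then (i=4), then acc=-3, then (j=0), then acc=-3, then (j=1), then acc=-4, then (i=5), then acc=-4, then (j=0), then acc=-4, then (j=1), then acc=-5, then cur=15, then returns 75
675 and 75 differ, so these are not the same function on this domain.
verdict: not equivalent; witness: a=-3, b=-3


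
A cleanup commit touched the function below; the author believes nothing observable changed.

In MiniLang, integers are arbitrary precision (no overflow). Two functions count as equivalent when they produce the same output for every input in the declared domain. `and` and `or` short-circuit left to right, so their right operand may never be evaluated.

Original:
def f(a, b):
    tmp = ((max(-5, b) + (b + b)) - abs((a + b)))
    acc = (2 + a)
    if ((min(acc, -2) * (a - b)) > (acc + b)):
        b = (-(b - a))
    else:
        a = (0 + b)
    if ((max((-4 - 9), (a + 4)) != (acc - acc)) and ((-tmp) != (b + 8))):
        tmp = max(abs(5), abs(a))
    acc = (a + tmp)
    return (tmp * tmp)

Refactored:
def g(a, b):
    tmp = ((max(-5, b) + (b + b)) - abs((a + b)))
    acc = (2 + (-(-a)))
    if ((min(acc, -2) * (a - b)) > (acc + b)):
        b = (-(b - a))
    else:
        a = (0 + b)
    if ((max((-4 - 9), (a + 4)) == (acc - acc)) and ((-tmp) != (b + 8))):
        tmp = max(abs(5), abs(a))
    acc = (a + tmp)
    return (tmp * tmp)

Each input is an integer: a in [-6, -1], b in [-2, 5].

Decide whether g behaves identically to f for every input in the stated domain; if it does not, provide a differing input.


Input a=-6, b=-2: 36 from f versus 196 from g.
verdict: not equivalent; witness: a=-6, b=-2
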